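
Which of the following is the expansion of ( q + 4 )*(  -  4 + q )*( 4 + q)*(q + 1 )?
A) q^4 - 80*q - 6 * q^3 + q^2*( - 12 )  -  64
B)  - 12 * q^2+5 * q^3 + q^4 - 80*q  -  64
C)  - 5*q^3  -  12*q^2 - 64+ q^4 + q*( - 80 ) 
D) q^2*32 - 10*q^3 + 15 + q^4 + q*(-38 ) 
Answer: B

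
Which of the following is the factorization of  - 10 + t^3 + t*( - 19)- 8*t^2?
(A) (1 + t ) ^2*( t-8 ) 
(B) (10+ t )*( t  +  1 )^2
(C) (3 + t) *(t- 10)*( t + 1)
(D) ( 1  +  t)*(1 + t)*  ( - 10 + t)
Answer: D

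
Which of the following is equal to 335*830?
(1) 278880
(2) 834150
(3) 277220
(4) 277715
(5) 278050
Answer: 5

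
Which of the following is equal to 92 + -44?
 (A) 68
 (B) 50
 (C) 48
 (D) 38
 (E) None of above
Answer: C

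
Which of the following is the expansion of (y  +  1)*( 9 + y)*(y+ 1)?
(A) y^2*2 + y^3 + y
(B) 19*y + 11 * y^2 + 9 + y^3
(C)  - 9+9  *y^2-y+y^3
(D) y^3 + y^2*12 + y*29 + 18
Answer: B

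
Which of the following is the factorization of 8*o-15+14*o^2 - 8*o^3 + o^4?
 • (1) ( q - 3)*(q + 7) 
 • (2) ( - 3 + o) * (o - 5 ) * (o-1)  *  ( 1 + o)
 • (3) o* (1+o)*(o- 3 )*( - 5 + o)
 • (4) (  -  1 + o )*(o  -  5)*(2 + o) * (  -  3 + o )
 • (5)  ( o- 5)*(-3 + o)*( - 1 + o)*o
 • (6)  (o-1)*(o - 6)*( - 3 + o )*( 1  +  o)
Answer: 2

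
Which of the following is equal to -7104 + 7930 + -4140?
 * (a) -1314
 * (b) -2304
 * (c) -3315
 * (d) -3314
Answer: d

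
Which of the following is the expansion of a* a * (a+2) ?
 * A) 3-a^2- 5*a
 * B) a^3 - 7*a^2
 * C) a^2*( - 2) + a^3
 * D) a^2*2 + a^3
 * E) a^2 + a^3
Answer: D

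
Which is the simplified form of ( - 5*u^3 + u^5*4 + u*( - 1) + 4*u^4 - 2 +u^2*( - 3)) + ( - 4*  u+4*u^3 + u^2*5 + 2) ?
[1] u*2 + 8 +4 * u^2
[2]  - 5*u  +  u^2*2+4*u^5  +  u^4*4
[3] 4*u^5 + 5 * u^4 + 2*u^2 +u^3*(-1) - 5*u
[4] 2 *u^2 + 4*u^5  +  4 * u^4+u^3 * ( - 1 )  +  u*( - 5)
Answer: 4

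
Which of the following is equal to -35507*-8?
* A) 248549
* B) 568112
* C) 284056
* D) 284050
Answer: C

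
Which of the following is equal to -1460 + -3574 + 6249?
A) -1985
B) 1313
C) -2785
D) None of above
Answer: D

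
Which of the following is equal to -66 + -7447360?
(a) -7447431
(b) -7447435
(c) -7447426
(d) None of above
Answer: c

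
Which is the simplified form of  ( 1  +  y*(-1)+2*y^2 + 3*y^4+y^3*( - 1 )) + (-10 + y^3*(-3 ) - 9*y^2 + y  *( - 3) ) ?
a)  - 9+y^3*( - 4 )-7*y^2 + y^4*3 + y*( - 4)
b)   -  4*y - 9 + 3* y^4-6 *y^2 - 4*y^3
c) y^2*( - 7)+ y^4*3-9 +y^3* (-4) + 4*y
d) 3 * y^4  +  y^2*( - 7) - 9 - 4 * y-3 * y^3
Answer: a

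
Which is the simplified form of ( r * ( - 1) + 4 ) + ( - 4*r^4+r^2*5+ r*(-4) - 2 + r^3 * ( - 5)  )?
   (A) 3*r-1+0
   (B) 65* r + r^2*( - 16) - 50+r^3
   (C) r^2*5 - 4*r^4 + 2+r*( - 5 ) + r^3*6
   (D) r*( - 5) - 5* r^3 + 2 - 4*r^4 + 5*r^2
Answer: D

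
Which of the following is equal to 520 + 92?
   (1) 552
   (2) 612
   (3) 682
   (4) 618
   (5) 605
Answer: 2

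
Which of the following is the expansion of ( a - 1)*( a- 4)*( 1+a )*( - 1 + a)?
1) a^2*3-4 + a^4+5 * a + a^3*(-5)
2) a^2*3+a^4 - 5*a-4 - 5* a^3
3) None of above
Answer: 1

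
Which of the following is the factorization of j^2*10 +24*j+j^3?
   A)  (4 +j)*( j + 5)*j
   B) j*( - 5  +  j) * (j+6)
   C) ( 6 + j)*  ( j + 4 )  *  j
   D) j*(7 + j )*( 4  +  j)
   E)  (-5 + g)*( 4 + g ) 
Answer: C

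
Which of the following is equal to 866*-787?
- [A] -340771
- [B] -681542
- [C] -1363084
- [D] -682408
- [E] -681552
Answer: B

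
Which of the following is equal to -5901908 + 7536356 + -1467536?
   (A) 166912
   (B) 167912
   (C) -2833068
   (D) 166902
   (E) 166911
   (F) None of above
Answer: A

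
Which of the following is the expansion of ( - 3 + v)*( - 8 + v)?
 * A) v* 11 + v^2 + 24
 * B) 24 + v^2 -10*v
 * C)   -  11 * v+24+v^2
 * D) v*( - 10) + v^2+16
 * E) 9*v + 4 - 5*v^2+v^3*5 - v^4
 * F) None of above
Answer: C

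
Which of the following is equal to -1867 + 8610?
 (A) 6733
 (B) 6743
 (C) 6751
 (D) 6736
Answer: B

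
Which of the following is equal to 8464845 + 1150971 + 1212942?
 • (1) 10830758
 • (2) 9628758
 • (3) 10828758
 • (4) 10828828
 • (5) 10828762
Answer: 3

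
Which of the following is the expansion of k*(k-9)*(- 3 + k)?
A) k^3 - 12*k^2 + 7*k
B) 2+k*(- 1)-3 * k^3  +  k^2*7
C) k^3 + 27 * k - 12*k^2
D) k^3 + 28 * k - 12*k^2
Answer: C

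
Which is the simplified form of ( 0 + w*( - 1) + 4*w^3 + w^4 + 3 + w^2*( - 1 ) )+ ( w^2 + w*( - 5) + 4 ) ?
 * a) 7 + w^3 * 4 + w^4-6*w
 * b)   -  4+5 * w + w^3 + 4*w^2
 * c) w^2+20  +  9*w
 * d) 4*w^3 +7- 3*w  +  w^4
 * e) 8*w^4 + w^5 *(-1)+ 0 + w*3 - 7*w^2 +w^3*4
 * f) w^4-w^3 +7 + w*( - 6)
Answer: a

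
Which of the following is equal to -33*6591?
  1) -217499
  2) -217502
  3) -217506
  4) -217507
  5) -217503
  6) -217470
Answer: 5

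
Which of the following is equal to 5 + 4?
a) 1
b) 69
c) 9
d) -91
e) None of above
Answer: c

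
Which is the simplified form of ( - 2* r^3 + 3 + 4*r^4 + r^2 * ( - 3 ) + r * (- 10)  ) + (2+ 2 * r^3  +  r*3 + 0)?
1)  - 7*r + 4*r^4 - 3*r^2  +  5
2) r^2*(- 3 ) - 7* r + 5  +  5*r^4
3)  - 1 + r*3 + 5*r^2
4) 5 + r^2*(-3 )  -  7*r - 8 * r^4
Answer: 1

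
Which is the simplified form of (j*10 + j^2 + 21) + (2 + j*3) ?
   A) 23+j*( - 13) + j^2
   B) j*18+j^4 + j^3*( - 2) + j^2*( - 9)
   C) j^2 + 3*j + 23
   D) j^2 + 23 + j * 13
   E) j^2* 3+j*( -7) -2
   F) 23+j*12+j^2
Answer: D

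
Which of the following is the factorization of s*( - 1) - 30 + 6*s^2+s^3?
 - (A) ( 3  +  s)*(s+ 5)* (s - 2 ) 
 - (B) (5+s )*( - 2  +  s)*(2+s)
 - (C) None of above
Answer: A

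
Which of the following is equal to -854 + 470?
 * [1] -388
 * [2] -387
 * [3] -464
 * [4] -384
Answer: 4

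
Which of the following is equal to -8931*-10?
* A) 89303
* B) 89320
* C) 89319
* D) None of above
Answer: D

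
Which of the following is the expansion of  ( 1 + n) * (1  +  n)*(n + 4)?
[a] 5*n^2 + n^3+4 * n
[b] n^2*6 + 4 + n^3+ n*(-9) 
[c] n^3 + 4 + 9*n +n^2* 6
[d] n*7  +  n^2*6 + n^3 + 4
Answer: c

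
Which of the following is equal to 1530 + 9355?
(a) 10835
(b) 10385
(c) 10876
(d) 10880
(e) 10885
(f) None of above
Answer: e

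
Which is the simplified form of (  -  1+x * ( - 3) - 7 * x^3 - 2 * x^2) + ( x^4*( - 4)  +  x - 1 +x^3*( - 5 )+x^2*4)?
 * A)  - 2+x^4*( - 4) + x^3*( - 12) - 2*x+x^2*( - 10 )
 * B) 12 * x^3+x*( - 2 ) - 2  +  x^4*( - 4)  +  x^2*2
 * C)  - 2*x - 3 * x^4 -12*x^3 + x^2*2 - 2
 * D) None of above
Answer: D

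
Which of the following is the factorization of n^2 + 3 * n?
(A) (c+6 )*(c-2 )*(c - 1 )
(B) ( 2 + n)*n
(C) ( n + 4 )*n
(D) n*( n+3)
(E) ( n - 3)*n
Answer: D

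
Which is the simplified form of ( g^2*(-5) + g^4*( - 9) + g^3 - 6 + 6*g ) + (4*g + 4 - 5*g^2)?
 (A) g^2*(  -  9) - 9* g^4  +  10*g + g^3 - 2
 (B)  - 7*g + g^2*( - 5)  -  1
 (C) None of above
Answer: C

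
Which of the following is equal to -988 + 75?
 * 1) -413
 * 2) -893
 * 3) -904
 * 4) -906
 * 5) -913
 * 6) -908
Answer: 5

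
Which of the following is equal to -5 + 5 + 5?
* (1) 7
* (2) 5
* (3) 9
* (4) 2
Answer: 2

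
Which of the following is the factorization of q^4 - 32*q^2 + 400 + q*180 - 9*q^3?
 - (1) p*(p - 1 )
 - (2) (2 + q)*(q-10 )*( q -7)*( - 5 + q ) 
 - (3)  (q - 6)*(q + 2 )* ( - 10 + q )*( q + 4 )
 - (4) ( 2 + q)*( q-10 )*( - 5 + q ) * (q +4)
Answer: 4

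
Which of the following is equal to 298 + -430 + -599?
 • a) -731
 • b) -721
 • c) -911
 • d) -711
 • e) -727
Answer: a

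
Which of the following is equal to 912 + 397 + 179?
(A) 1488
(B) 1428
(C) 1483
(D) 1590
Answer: A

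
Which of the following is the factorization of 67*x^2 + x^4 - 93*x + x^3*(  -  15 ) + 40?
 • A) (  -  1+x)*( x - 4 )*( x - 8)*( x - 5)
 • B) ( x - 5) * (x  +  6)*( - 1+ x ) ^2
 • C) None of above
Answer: C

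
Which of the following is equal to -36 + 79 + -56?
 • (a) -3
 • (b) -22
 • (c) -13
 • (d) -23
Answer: c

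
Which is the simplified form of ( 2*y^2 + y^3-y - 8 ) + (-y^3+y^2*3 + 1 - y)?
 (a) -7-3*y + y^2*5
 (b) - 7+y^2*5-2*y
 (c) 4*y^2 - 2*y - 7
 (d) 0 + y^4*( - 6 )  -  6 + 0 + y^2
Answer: b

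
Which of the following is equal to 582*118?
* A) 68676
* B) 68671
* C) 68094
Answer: A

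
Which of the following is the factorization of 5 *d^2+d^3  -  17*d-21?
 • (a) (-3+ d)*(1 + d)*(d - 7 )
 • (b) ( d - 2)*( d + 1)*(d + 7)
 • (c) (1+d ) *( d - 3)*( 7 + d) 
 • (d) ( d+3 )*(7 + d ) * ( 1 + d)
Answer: c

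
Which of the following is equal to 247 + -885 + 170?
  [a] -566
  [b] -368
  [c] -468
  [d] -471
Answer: c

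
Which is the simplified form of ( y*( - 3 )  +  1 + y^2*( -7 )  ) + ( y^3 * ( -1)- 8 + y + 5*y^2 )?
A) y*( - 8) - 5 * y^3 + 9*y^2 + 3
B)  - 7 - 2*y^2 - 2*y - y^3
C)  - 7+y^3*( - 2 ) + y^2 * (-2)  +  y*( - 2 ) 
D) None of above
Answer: B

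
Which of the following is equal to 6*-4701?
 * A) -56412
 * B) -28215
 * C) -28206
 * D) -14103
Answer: C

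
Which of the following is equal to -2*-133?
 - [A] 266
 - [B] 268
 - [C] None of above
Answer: A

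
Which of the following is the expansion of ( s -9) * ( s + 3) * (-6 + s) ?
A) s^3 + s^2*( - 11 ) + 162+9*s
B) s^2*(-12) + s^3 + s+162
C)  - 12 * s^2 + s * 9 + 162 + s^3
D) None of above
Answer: C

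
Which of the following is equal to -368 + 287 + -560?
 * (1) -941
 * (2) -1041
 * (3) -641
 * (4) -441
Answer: 3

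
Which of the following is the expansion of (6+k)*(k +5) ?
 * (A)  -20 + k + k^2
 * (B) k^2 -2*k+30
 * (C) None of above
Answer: C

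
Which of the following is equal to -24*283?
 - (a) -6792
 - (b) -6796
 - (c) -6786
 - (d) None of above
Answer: a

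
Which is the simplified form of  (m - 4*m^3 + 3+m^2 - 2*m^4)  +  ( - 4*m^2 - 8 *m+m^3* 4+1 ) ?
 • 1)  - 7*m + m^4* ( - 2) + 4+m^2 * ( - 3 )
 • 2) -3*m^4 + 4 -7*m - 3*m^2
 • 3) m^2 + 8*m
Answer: 1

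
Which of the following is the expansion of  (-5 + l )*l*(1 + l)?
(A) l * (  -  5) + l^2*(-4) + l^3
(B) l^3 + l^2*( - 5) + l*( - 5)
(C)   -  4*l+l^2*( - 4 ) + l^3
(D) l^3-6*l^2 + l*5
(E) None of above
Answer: A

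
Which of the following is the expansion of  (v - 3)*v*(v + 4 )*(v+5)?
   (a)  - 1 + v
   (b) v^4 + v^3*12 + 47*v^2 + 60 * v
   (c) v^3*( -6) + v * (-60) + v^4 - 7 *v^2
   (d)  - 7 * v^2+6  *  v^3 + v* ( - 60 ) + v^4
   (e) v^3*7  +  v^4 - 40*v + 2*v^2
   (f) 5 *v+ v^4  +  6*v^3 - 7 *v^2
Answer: d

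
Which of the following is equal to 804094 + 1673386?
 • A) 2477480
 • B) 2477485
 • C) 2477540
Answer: A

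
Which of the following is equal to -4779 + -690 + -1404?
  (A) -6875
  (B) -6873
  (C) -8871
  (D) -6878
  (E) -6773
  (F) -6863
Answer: B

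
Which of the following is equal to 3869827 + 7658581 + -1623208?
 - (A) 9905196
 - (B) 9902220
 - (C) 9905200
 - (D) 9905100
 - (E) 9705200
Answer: C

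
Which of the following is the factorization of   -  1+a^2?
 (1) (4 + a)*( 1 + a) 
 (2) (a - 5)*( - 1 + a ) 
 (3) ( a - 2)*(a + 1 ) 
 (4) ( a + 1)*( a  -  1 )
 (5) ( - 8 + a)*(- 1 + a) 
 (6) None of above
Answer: 4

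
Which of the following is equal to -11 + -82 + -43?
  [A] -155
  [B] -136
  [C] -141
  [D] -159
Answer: B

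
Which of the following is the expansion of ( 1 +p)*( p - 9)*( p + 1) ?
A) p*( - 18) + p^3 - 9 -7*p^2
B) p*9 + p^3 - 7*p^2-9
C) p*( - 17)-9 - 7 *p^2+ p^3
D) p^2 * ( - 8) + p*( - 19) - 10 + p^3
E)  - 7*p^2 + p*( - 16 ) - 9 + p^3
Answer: C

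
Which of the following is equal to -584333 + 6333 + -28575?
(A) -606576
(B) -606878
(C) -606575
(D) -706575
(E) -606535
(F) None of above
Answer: C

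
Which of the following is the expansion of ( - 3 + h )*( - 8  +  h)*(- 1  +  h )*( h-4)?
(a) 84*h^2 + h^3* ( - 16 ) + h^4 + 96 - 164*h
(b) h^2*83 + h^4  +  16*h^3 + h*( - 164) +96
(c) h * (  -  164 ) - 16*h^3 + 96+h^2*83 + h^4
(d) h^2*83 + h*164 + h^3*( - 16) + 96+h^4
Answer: c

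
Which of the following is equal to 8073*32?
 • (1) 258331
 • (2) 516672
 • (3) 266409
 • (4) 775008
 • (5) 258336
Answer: 5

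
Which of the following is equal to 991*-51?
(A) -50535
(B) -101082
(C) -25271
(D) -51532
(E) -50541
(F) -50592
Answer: E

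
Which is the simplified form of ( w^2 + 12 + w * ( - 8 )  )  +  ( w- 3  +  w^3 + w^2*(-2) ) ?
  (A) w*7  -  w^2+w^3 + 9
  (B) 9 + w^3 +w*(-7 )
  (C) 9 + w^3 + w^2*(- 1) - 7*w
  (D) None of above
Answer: C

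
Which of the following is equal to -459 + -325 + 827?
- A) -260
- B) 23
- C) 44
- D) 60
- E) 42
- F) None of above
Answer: F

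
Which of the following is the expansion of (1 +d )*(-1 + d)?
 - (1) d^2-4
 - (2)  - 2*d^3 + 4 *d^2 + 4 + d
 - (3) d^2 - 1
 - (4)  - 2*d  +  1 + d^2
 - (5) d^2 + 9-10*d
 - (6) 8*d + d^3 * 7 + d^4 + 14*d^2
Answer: 3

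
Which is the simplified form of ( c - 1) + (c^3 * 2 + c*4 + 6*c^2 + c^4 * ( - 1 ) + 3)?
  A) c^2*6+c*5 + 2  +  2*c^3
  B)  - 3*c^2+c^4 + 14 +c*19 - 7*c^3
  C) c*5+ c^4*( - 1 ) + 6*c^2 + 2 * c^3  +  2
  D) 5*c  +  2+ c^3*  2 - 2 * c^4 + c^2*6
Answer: C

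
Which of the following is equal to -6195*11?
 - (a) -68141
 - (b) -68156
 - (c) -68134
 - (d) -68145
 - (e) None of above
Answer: d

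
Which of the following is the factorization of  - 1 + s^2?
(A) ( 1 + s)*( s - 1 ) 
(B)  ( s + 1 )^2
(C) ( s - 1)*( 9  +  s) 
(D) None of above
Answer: A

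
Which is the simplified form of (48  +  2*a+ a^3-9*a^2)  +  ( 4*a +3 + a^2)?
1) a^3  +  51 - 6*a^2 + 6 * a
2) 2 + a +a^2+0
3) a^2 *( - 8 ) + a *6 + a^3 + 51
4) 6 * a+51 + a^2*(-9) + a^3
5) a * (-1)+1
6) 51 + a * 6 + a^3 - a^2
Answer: 3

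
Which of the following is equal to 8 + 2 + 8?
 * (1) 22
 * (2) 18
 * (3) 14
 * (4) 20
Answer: 2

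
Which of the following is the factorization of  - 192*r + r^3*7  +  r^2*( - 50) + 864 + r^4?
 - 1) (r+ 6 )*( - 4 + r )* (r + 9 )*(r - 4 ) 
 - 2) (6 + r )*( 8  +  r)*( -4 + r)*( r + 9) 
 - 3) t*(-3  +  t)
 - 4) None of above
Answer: 1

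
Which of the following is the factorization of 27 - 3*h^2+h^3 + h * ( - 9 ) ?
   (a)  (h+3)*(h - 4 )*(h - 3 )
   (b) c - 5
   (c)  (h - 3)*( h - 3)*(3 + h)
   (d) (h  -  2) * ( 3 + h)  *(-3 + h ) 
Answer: c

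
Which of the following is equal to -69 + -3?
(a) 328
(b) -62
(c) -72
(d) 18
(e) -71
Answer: c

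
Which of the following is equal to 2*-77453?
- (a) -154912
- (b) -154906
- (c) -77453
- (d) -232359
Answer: b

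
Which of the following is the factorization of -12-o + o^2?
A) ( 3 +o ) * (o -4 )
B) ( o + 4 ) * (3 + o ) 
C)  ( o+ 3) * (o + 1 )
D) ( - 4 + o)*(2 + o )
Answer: A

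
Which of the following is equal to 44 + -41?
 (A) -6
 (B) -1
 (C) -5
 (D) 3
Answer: D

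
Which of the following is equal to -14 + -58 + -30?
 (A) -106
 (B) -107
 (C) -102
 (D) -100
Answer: C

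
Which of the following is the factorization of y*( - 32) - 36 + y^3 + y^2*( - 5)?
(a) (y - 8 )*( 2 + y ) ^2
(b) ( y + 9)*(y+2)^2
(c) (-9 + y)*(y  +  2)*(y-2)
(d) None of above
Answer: d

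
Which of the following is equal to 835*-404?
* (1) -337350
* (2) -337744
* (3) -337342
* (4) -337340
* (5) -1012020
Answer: 4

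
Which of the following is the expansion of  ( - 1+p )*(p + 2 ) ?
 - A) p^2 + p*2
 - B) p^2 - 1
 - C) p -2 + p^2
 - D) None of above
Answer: C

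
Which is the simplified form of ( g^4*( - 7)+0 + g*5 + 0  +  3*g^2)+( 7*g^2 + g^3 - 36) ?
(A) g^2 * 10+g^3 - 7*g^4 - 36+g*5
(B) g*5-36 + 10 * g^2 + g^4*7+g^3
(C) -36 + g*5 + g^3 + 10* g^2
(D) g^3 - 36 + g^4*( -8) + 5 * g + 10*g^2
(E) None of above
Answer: A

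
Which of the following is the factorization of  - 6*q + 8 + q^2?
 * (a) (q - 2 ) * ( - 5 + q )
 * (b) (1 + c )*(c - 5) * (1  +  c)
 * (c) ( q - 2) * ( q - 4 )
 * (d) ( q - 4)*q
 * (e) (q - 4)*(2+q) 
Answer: c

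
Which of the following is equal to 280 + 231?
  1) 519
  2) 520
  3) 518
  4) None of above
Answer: 4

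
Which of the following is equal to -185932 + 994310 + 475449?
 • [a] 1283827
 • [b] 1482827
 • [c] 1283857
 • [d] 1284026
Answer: a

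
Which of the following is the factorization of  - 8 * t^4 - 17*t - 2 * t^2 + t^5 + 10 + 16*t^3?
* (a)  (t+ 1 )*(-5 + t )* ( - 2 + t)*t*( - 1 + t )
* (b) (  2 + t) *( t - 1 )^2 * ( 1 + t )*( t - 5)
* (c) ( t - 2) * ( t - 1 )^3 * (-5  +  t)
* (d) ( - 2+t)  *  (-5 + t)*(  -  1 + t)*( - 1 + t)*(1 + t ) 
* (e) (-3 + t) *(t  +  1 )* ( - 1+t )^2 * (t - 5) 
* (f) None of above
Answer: d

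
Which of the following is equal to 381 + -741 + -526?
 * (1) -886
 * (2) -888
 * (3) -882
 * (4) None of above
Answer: 1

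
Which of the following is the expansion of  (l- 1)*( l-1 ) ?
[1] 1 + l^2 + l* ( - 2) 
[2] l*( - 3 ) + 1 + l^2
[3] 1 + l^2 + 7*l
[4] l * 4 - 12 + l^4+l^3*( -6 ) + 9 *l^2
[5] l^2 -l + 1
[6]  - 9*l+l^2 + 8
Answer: 1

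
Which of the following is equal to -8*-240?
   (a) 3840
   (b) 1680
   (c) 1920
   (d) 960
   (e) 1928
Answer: c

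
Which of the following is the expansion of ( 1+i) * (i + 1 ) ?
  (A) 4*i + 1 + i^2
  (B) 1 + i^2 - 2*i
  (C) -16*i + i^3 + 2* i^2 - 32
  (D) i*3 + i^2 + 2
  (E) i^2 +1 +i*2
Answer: E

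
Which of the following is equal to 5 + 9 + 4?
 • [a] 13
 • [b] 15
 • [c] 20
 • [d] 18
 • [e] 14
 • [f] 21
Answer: d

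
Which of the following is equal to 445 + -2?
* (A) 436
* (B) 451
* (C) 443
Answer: C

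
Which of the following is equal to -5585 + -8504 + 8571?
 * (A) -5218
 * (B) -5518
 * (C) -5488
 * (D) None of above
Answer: B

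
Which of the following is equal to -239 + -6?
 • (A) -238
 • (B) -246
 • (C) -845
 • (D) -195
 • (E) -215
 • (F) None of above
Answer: F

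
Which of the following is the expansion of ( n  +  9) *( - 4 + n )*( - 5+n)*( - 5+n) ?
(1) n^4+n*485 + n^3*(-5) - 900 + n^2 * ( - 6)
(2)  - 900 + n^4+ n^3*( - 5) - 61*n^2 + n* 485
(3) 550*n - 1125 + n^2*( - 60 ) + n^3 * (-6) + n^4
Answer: 2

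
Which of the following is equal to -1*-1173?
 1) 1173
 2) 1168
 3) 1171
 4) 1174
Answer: 1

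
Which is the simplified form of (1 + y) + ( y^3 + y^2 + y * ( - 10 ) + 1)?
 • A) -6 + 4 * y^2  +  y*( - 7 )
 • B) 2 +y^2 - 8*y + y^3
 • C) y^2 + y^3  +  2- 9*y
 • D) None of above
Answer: C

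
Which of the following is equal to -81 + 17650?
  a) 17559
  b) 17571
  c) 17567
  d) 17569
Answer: d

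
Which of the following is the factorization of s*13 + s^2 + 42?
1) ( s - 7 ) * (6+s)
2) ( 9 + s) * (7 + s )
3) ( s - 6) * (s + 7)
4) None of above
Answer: 4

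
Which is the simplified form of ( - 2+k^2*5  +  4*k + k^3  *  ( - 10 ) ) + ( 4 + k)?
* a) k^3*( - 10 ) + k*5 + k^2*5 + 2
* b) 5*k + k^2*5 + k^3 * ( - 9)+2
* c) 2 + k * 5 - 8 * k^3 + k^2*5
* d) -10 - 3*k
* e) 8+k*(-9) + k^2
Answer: a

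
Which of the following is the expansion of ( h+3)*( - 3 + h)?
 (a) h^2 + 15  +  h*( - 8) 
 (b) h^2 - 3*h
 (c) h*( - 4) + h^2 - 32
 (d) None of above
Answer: d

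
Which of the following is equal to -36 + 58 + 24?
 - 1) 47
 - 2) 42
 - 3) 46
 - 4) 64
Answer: 3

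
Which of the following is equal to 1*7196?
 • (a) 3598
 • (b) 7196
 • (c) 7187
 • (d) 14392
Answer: b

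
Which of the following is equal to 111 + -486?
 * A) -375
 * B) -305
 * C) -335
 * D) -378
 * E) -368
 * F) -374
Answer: A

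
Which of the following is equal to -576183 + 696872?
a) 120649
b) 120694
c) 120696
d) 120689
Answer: d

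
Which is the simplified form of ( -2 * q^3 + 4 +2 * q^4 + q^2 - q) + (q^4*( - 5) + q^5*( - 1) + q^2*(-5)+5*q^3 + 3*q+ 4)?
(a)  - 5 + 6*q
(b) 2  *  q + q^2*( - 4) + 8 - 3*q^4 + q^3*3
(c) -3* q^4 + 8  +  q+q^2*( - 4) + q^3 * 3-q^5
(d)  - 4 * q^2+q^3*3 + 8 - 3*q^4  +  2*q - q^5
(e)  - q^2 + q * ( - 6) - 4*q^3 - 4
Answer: d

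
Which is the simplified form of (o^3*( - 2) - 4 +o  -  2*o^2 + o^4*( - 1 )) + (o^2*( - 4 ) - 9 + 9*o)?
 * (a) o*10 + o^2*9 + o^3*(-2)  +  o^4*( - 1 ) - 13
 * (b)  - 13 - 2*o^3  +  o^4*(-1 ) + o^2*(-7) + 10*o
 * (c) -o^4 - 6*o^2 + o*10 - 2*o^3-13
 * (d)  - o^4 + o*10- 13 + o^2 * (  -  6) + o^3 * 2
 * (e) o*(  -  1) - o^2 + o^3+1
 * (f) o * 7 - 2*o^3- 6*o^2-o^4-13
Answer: c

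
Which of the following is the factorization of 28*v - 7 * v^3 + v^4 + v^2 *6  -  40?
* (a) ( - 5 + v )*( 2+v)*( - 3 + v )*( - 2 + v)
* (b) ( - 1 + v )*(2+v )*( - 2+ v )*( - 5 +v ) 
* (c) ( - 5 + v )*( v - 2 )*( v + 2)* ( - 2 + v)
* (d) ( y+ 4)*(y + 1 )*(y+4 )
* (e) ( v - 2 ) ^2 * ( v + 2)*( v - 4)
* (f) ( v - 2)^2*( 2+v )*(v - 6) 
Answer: c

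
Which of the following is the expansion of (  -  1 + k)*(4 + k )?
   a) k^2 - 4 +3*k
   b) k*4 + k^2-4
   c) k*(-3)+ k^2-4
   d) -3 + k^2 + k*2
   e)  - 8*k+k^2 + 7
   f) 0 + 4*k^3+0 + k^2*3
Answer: a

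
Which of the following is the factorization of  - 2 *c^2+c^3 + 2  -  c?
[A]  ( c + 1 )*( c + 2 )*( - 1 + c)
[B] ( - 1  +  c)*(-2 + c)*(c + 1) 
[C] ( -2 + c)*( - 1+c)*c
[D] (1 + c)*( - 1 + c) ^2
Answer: B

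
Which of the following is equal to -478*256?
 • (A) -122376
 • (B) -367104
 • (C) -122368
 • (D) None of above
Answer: C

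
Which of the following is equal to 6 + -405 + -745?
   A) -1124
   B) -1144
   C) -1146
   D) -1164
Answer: B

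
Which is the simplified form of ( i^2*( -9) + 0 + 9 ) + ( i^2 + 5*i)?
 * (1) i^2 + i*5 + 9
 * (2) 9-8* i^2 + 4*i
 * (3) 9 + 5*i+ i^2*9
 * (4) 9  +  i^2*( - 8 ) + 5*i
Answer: 4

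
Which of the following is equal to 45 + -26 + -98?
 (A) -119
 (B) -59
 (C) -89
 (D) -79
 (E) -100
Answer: D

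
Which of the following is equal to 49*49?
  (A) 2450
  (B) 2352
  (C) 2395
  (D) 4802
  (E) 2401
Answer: E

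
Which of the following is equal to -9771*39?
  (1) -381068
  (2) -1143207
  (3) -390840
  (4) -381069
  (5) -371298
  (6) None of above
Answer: 4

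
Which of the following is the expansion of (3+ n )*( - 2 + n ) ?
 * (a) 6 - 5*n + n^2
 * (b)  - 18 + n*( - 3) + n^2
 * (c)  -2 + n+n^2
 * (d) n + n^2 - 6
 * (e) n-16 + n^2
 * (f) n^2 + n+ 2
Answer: d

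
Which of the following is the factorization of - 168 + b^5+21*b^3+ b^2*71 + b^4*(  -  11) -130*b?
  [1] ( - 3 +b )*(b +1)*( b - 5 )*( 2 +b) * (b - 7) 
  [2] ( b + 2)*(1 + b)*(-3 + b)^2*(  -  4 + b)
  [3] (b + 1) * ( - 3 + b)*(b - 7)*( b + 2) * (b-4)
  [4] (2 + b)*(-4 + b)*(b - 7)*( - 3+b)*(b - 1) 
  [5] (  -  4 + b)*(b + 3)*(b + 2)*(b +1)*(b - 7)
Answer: 3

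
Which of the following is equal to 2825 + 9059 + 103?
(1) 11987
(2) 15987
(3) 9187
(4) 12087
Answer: 1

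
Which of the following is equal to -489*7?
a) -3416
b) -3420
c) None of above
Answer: c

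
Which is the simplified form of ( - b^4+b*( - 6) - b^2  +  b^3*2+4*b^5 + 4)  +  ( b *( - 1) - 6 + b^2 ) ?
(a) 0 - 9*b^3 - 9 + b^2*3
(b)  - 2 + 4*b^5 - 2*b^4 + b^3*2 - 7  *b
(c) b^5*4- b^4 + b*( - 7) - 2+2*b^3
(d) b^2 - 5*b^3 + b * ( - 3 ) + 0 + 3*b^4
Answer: c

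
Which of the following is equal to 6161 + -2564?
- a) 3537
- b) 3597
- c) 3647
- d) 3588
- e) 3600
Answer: b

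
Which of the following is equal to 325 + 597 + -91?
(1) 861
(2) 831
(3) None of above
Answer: 2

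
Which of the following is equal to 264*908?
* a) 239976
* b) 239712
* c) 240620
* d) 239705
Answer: b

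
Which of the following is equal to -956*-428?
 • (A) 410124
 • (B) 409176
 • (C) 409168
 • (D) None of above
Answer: C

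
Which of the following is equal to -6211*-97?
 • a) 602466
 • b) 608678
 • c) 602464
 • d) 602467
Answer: d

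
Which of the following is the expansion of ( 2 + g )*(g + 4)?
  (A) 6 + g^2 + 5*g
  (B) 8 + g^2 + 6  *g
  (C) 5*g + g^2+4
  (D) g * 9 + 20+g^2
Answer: B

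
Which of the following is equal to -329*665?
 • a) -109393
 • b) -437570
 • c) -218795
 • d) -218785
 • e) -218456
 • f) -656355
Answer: d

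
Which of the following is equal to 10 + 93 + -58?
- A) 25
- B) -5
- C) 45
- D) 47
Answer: C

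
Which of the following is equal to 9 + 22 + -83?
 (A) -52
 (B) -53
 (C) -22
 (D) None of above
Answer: A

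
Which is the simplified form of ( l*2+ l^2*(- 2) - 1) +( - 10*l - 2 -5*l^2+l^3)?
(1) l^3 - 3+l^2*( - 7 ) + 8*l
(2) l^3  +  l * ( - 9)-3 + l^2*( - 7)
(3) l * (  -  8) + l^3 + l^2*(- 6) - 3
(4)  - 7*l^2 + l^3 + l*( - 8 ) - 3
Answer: 4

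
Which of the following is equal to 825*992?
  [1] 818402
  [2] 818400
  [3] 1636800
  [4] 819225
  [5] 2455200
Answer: 2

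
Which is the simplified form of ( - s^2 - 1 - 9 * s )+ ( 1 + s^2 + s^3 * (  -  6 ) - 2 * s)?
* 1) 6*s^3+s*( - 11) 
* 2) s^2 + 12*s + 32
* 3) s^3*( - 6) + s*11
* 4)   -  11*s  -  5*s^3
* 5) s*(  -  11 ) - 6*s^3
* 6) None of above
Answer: 5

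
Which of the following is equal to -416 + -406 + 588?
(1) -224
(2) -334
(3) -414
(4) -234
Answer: 4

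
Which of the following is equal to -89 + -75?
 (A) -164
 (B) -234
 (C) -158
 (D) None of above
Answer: A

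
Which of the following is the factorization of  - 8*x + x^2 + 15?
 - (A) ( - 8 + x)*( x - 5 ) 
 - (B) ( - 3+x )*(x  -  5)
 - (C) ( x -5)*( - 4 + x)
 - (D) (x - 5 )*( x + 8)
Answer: B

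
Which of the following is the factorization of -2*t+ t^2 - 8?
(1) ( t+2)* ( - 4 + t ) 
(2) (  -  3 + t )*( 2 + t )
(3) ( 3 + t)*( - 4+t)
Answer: 1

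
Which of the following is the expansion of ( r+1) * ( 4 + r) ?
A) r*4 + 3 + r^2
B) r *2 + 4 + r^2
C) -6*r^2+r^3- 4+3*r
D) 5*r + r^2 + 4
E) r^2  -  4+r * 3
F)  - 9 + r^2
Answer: D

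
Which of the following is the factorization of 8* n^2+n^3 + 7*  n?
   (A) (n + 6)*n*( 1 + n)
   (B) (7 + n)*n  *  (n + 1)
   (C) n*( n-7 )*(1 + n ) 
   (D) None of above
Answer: B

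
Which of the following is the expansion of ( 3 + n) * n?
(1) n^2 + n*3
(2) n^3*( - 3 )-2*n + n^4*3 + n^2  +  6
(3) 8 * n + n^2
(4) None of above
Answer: 1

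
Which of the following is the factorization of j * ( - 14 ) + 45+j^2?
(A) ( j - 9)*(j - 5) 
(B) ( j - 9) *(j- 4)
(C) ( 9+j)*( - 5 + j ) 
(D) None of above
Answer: A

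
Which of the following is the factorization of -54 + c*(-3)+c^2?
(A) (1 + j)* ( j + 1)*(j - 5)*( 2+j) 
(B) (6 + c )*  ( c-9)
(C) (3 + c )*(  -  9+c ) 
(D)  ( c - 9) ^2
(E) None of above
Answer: B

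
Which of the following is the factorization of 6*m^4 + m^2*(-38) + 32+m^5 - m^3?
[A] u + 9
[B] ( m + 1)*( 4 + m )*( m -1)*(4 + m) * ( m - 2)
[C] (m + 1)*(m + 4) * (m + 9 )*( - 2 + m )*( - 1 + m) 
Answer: B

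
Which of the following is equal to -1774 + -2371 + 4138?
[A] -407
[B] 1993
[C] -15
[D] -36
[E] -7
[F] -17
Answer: E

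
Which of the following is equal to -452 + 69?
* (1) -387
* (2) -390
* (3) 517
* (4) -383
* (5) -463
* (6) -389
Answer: 4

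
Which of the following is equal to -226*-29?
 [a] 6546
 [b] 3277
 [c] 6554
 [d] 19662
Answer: c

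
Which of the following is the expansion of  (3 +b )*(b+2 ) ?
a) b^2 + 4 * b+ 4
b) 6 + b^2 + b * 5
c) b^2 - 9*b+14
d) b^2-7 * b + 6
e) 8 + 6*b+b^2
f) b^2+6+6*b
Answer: b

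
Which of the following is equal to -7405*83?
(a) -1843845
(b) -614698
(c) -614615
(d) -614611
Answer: c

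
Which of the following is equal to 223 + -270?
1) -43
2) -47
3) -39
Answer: 2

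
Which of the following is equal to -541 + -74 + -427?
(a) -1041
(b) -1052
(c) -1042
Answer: c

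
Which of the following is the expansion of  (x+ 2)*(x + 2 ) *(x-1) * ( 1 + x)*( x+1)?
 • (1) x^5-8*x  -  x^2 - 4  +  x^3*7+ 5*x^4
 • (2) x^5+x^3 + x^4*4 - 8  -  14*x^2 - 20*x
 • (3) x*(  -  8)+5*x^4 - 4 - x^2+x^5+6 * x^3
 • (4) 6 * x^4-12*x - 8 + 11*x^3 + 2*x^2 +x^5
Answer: 1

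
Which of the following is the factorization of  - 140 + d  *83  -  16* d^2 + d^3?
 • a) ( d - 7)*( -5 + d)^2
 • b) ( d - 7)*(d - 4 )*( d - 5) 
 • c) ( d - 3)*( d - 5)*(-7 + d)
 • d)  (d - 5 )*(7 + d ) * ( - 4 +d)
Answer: b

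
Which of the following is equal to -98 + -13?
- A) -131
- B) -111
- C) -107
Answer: B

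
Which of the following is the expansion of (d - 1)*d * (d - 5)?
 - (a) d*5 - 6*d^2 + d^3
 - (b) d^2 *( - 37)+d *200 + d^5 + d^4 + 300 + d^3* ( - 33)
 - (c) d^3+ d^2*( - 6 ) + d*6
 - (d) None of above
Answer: a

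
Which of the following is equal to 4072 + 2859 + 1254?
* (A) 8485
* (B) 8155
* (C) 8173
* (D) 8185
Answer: D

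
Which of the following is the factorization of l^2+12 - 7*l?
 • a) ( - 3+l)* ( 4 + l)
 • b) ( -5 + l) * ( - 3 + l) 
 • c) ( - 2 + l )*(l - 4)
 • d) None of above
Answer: d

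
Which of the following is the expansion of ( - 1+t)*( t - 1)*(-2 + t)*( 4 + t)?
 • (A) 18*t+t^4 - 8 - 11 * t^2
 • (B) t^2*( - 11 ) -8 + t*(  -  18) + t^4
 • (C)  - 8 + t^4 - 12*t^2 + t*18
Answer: A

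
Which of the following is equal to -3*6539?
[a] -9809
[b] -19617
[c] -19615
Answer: b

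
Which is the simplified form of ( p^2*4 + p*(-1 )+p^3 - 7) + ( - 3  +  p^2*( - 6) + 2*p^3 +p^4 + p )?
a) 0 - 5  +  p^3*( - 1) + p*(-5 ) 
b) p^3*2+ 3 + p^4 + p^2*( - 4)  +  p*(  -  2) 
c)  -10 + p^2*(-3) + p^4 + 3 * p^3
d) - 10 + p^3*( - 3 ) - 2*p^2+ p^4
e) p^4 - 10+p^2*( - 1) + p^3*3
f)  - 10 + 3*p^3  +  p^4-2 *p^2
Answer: f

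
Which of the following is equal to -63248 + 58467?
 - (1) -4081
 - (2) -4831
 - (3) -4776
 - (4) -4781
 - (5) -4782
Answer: 4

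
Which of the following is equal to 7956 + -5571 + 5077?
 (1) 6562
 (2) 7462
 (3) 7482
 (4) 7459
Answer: 2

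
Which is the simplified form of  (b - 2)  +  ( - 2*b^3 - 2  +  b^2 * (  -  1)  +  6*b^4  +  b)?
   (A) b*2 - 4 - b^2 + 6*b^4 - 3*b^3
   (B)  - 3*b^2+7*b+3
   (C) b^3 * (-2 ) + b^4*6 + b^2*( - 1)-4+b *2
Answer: C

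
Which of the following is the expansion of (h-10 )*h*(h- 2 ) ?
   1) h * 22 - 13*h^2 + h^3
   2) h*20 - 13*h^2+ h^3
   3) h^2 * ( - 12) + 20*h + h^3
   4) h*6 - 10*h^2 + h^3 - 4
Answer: 3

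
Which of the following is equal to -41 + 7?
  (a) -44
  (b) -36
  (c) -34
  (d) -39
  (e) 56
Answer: c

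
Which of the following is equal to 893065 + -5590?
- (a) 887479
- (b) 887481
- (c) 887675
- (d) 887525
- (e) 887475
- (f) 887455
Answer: e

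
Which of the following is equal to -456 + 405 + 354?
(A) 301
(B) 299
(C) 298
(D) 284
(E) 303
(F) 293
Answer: E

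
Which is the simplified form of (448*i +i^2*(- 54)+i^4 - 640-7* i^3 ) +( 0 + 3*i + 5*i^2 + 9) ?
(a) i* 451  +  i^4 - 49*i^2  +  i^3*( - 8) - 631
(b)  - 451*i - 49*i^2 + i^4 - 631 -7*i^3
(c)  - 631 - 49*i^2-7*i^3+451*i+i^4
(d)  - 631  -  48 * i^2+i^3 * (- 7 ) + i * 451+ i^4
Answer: c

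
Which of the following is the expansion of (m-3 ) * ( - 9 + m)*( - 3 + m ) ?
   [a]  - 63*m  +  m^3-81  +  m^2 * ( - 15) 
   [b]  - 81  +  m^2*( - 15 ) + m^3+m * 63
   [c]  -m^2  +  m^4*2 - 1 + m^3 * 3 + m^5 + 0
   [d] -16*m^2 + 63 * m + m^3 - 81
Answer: b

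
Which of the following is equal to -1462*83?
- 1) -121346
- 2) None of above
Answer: 1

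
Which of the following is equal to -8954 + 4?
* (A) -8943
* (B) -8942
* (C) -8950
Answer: C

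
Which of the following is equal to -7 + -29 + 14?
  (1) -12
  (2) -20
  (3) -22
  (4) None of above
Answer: 3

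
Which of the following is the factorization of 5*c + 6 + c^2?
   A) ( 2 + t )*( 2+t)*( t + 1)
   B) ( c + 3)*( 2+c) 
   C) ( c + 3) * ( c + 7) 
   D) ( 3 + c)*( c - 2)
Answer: B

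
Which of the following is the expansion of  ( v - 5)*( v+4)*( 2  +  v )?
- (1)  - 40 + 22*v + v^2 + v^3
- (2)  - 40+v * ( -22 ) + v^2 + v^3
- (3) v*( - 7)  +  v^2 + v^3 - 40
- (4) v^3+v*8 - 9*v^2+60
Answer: 2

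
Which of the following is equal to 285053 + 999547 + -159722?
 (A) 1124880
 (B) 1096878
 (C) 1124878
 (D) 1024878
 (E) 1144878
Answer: C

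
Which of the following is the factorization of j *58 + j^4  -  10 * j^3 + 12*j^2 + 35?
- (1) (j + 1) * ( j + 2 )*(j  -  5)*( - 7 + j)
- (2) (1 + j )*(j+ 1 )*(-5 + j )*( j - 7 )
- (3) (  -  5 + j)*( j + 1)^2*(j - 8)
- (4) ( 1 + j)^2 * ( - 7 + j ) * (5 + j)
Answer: 2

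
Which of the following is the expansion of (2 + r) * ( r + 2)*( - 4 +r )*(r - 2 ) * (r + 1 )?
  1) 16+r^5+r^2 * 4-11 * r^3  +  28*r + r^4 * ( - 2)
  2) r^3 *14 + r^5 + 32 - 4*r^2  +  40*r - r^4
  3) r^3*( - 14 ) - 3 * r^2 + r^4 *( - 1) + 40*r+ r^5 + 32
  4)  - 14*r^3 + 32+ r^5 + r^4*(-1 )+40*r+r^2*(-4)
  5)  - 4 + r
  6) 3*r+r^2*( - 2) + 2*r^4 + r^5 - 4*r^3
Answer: 4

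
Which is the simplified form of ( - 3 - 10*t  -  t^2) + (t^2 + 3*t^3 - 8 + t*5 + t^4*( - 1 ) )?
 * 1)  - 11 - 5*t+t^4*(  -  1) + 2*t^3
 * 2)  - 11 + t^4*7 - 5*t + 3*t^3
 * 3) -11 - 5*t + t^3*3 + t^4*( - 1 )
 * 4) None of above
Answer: 3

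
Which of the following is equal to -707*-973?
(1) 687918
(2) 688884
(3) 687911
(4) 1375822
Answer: 3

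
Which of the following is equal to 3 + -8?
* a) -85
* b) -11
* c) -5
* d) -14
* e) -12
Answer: c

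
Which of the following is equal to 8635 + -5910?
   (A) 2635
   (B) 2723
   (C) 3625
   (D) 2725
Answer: D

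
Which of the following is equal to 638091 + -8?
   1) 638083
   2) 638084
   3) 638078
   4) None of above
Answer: 1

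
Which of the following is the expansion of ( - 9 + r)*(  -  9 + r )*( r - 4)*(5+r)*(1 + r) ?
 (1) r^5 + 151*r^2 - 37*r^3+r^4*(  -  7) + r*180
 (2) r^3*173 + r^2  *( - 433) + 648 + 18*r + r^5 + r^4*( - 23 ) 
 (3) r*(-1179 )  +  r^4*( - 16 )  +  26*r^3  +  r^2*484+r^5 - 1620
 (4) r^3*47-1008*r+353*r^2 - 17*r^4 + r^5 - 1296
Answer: 3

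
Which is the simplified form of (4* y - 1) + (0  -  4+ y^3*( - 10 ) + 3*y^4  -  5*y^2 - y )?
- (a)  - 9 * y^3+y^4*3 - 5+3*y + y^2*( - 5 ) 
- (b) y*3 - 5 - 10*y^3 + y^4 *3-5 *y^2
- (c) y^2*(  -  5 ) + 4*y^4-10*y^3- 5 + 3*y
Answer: b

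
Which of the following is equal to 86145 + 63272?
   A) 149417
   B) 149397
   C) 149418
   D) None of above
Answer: A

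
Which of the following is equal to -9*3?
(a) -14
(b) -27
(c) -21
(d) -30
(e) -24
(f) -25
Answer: b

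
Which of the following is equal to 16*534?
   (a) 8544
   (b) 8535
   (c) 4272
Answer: a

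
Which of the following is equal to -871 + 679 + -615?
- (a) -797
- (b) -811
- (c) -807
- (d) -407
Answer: c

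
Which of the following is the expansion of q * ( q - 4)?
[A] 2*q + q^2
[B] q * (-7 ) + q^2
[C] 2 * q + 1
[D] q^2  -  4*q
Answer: D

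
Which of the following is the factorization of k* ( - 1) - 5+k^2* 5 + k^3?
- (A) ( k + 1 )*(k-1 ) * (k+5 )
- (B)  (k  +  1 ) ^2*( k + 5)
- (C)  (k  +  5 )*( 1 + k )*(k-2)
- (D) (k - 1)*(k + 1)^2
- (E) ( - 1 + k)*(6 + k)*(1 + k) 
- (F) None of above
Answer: A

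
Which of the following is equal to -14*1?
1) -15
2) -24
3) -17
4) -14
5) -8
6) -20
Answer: 4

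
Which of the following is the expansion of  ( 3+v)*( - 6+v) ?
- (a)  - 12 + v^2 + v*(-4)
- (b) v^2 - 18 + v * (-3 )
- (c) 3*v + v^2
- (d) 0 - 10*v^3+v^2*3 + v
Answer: b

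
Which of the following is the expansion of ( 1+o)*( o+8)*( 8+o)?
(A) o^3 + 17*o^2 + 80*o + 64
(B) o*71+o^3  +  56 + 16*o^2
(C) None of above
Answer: A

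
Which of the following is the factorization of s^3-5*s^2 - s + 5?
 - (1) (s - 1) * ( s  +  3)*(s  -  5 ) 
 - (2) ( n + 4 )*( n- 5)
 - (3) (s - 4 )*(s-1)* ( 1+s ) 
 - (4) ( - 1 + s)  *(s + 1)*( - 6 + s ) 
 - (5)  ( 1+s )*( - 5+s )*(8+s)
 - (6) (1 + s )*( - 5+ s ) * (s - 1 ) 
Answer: 6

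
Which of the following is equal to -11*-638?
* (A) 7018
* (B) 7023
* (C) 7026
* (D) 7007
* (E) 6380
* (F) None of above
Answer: A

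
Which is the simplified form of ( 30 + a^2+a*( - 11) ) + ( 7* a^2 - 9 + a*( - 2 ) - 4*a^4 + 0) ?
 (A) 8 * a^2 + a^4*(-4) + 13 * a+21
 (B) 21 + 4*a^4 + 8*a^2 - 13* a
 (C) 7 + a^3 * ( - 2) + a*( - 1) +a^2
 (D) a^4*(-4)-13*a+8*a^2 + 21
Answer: D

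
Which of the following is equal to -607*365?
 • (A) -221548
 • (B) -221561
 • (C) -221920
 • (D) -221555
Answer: D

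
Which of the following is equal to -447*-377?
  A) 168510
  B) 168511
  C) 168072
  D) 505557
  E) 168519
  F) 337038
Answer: E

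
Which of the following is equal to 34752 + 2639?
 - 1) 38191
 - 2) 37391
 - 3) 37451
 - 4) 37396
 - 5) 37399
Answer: 2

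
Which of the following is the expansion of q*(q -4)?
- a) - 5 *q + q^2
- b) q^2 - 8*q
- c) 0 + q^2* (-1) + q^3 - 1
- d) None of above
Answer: d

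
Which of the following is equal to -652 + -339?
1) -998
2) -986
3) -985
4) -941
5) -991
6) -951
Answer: 5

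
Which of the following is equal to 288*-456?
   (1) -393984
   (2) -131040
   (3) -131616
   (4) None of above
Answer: 4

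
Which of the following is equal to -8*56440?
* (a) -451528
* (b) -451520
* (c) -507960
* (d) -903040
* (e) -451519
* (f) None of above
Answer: b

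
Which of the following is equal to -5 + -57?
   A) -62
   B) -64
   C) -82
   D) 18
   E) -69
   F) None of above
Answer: A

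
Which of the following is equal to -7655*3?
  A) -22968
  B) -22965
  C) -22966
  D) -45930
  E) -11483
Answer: B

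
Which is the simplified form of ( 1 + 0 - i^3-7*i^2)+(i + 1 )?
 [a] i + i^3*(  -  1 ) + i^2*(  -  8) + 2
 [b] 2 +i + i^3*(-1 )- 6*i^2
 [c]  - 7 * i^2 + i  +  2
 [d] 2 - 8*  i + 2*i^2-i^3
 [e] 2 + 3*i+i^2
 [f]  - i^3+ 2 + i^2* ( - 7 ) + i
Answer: f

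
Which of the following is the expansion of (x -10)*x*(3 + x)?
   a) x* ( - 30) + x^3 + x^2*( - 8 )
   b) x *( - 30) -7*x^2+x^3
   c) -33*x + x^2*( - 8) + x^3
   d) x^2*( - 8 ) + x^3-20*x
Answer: b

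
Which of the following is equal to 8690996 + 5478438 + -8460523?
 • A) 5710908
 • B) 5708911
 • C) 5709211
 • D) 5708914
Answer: B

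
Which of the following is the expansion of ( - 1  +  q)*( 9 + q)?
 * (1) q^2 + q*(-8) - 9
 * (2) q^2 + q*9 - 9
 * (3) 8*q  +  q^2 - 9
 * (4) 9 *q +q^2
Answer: 3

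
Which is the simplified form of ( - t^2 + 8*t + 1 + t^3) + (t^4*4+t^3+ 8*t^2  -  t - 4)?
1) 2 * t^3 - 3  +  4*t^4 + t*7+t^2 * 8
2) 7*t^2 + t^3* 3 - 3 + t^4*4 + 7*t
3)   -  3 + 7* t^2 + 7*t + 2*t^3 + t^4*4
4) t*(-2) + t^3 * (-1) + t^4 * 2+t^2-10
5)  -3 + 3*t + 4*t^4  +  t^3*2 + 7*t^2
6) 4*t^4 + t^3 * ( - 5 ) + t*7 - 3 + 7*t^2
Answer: 3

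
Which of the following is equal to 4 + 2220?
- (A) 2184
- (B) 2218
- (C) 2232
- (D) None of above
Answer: D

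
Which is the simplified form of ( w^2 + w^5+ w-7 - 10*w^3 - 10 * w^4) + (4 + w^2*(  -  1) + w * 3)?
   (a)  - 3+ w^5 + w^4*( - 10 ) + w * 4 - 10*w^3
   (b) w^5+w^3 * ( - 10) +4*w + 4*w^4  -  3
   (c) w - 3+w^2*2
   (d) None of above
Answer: a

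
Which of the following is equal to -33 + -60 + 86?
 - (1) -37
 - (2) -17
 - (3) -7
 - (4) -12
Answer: 3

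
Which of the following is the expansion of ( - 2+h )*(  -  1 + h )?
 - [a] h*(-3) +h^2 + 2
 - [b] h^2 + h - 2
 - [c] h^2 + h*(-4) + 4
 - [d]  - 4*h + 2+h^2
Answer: a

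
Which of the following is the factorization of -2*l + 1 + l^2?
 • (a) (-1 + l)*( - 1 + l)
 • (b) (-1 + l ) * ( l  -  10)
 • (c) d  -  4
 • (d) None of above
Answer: a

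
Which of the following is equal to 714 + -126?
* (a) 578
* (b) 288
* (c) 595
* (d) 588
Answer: d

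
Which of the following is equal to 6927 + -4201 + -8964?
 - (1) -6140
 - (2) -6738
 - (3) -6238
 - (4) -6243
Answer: 3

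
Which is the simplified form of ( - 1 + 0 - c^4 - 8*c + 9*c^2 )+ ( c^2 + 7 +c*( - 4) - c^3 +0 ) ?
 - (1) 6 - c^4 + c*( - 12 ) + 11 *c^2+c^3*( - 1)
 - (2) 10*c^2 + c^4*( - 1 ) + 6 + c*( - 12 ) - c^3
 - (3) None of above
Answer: 2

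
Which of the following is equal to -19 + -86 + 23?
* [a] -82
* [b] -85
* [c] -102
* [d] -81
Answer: a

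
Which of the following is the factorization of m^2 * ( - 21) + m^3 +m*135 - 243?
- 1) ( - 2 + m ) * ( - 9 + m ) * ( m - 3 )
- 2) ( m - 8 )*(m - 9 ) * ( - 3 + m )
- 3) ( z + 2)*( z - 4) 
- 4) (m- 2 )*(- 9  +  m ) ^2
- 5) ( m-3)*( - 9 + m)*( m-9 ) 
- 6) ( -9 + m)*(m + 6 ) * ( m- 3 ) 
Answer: 5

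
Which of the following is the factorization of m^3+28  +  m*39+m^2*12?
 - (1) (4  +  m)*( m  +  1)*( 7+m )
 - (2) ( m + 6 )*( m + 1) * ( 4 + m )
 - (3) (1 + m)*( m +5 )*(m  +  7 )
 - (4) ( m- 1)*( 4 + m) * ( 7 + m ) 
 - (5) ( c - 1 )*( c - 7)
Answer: 1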